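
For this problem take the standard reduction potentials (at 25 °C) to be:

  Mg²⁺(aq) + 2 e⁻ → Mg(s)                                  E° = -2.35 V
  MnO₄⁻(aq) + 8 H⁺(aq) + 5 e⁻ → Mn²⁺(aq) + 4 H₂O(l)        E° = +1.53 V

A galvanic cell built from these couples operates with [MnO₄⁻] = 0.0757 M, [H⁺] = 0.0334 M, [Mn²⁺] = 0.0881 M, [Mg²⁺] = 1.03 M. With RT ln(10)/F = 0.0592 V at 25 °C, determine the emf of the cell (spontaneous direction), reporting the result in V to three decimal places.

+3.739 V

MnO₄⁻/Mn²⁺ is the cathode (higher E°), Mg²⁺/Mg the anode: E°cell = +1.53 − (-2.35) = +3.88 V, n = 10.
Overall: 2 MnO₄⁻(aq) + 16 H⁺(aq) + 5 Mg(s) → 2 Mn²⁺(aq) + 8 H₂O(l) + 5 Mg²⁺(aq)
Q = [Mn²⁺]^2·[Mg²⁺]^5 / ([MnO₄⁻]^2·[H⁺]^16); log Q = 23.816.
E = E° − (0.0592/n) log Q = +3.88 − (0.0592/10)(23.816) = +3.739 V.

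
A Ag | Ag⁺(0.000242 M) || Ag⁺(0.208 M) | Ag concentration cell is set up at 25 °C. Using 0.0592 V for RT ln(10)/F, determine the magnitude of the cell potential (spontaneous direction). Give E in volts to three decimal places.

For a concentration cell E°cell = 0. The 0.208 M side is the cathode (reduction is favoured where [Ag⁺] is higher).
With n = 1, E = −(0.0592/1) log([Ag⁺]ₐₙ/[Ag⁺]꜀ₐₜ) = −(0.0592/1) log(0.000242/0.208) = −(0.0592/1)(-2.934) = +0.174 V.

+0.174 V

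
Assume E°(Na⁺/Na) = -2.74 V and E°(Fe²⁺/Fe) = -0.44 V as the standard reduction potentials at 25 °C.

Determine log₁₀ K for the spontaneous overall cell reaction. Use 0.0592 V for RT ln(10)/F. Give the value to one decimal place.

77.7

Cathode: Fe²⁺/Fe; anode: Na⁺/Na. E°cell = +2.30 V, n = 2.
log K = nE°cell / 0.0592 = (2)(+2.30) / 0.0592 = 77.7.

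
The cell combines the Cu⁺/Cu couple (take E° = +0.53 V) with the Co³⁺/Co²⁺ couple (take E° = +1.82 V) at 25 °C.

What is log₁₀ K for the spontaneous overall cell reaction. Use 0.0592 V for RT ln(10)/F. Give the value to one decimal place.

21.8

Cathode: Co³⁺/Co²⁺; anode: Cu⁺/Cu. E°cell = +1.29 V, n = 1.
log K = nE°cell / 0.0592 = (1)(+1.29) / 0.0592 = 21.8.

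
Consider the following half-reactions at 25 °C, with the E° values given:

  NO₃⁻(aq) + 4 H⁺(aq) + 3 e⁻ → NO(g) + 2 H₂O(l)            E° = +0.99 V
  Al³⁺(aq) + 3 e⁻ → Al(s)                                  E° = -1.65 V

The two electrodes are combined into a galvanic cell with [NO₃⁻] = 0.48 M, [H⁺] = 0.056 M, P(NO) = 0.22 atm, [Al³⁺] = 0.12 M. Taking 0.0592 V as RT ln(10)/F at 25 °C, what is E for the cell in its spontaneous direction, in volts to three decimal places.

NO₃⁻/NO is the cathode (higher E°), Al³⁺/Al the anode: E°cell = +0.99 − (-1.65) = +2.64 V, n = 3.
Overall: NO₃⁻(aq) + 4 H⁺(aq) + Al(s) → NO(g) + 2 H₂O(l) + Al³⁺(aq)
Q = P(NO)·[Al³⁺] / ([NO₃⁻]·[H⁺]^4); log Q = 3.748.
E = E° − (0.0592/n) log Q = +2.64 − (0.0592/3)(3.748) = +2.566 V.

+2.566 V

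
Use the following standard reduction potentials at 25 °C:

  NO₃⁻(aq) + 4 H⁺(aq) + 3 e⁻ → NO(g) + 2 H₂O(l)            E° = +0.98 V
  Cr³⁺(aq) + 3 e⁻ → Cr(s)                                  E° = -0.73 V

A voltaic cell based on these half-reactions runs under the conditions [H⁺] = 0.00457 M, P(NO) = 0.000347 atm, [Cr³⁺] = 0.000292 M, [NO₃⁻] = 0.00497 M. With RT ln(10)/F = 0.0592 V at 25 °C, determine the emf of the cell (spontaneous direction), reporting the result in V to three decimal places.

+1.618 V

NO₃⁻/NO is the cathode (higher E°), Cr³⁺/Cr the anode: E°cell = +0.98 − (-0.73) = +1.71 V, n = 3.
Overall: NO₃⁻(aq) + 4 H⁺(aq) + Cr(s) → NO(g) + 2 H₂O(l) + Cr³⁺(aq)
Q = P(NO)·[Cr³⁺] / ([NO₃⁻]·[H⁺]^4); log Q = 4.670.
E = E° − (0.0592/n) log Q = +1.71 − (0.0592/3)(4.670) = +1.618 V.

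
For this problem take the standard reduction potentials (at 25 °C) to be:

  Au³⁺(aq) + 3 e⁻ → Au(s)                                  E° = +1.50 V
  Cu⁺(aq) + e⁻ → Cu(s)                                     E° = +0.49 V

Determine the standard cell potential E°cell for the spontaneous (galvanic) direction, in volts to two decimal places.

+1.01 V

The Au³⁺/Au couple has the higher reduction potential, so it is the cathode; Cu⁺/Cu is oxidised at the anode.
E°cell = E°(cathode) − E°(anode) = (+1.50) − (+0.49) = +1.01 V.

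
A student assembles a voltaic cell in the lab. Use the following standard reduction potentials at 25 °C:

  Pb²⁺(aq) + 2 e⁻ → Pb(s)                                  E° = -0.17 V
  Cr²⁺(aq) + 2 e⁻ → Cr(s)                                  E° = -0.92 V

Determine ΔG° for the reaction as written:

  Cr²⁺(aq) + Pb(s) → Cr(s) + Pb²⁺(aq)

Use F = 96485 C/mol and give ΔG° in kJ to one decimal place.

As written, Cr²⁺/Cr is reduced (cathode) and Pb²⁺/Pb is oxidised (anode), so E°cell = (-0.92) − (-0.17) = -0.75 V.
Balancing electrons gives n = 2.
ΔG° = −nFE° = −(2)(96485)(-0.75) = 144,728 J = +144.7 kJ.

+144.7 kJ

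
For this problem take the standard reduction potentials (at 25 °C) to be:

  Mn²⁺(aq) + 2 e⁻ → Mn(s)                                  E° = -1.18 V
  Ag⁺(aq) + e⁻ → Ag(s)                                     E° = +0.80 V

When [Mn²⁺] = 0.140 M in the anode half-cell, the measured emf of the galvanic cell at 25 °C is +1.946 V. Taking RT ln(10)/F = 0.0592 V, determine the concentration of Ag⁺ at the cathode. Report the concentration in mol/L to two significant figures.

Ag⁺/Ag is the cathode, Mn²⁺/Mn the anode: E°cell = +1.98 V, n = 2.
Overall reaction: 2 Ag⁺(aq) + Mn(s) → 2 Ag(s) + Mn²⁺(aq); Q = [Mn²⁺]^1/[Ag⁺]^2.
From E = E° − (0.0592/n) log Q: log Q = (E° − E)·n/0.0592 = (+1.98 − (+1.946))·2/0.0592 = 1.1486.
So 2·log[Ag⁺] = 1·log(0.14) − log Q = -0.8539 − (1.1486) = -2.0025; log[Ag⁺] = -2.0025 / 2 = -1.0012; [Ag⁺] = 10^(-1.0012) ≈ 0.100 M.

0.100 M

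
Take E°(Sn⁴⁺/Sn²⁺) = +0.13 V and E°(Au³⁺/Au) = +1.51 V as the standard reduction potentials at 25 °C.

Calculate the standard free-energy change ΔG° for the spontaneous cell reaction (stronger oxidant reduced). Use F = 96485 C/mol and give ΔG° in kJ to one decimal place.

-798.9 kJ

Au³⁺/Au (E° = +1.51 V) is the cathode; Sn⁴⁺/Sn²⁺ (E° = +0.13 V) is the anode, so E°cell = +1.38 V.
Balancing electrons gives n = 6 (lcm of 3 and 2).
ΔG° = −nFE° = −(6)(96485)(+1.38) = -798,896 J = -798.9 kJ.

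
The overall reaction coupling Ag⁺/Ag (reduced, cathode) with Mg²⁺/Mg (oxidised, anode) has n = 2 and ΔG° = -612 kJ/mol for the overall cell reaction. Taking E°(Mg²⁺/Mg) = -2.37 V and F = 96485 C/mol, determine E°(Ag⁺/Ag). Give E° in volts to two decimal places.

E°cell = −ΔG°/(nF) = −(-612×10³)/((2)(96485)) = +3.171 V.
Since Ag⁺/Ag is the cathode and Mg²⁺/Mg the anode, E°cell = E°(Ag⁺/Ag) − E°(Mg²⁺/Mg).
So E°(Ag⁺/Ag) = E°cell + E°(Mg²⁺/Mg) = +3.171 + (-2.37) = +0.80 V.

+0.80 V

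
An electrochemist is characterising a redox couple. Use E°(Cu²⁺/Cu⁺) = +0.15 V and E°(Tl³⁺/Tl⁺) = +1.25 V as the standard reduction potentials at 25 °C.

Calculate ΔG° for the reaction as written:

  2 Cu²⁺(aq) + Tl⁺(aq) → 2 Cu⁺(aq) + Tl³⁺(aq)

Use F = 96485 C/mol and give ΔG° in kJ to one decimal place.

As written, Cu²⁺/Cu⁺ is reduced (cathode) and Tl³⁺/Tl⁺ is oxidised (anode), so E°cell = (+0.15) − (+1.25) = -1.10 V.
Balancing electrons gives n = 2.
ΔG° = −nFE° = −(2)(96485)(-1.10) = 212,267 J = +212.3 kJ.

+212.3 kJ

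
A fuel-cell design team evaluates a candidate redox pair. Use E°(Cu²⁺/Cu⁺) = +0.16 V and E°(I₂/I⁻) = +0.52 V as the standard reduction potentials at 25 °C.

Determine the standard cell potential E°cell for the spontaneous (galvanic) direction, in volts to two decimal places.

The I₂/I⁻ couple has the higher reduction potential, so it is the cathode; Cu²⁺/Cu⁺ is oxidised at the anode.
E°cell = E°(cathode) − E°(anode) = (+0.52) − (+0.16) = +0.36 V.
Since E°cell > 0, the reaction is spontaneous under standard conditions.

+0.36 V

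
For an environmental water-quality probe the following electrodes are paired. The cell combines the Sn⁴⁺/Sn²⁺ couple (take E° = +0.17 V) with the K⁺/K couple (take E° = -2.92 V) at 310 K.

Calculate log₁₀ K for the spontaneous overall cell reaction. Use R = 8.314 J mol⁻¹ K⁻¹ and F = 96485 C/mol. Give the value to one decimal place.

Cathode: Sn⁴⁺/Sn²⁺; anode: K⁺/K. E°cell = (+0.17) − (-2.92) = +3.09 V, with n = 2.
ΔG° = −nFE° = −RT ln K, so ln K = nFE°/(RT) = (2)(96485)(+3.09) / ((8.314)(310)) = 231.354.
log₁₀ K = 231.354 / ln 10 = 100.5.

100.5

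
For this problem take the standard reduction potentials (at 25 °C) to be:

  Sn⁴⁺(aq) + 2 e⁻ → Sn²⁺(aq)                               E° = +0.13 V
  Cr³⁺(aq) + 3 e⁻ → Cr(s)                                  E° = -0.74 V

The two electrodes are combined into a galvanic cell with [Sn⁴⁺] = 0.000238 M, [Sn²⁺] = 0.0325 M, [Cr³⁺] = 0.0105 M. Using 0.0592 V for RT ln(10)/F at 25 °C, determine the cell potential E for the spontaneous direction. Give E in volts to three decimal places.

Sn⁴⁺/Sn²⁺ is the cathode (higher E°), Cr³⁺/Cr the anode: E°cell = +0.13 − (-0.74) = +0.87 V, n = 6.
Overall: 3 Sn⁴⁺(aq) + 2 Cr(s) → 3 Sn²⁺(aq) + 2 Cr³⁺(aq)
Q = [Sn²⁺]^3·[Cr³⁺]^2 / ([Sn⁴⁺]^3); log Q = 2.448.
E = E° − (0.0592/n) log Q = +0.87 − (0.0592/6)(2.448) = +0.846 V.

+0.846 V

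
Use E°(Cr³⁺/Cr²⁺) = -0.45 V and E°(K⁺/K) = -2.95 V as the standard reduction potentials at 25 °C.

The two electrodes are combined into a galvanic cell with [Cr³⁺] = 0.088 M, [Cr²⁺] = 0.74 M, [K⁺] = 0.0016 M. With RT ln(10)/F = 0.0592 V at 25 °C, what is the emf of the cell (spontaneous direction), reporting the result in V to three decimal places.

Cr³⁺/Cr²⁺ is the cathode (higher E°), K⁺/K the anode: E°cell = -0.45 − (-2.95) = +2.50 V, n = 1.
Overall: Cr³⁺(aq) + K(s) → Cr²⁺(aq) + K⁺(aq)
Q = [Cr²⁺]·[K⁺] / ([Cr³⁺]); log Q = -1.871.
E = E° − (0.0592/n) log Q = +2.50 − (0.0592/1)(-1.871) = +2.611 V.

+2.611 V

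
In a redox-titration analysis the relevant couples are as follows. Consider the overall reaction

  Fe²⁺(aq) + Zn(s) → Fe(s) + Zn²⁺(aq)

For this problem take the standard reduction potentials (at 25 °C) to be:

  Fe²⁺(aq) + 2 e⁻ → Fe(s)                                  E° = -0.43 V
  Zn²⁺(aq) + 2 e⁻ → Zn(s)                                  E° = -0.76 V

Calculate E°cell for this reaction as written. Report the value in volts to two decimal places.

The Fe²⁺/Fe couple has the higher reduction potential, so it is the cathode; Zn²⁺/Zn is oxidised at the anode.
E°cell = E°(cathode) − E°(anode) = (-0.43) − (-0.76) = +0.33 V.

+0.33 V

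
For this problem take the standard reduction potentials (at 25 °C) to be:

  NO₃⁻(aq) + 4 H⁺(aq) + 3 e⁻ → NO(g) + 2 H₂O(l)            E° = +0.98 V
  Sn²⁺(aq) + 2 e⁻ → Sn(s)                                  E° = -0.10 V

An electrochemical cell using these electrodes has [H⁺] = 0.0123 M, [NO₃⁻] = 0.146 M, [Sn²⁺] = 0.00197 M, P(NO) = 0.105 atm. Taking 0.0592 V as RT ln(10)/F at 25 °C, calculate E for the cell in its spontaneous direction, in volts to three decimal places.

+1.012 V

NO₃⁻/NO is the cathode (higher E°), Sn²⁺/Sn the anode: E°cell = +0.98 − (-0.10) = +1.08 V, n = 6.
Overall: 2 NO₃⁻(aq) + 8 H⁺(aq) + 3 Sn(s) → 2 NO(g) + 4 H₂O(l) + 3 Sn²⁺(aq)
Q = P(NO)^2·[Sn²⁺]^3 / ([NO₃⁻]^2·[H⁺]^8); log Q = 6.878.
E = E° − (0.0592/n) log Q = +1.08 − (0.0592/6)(6.878) = +1.012 V.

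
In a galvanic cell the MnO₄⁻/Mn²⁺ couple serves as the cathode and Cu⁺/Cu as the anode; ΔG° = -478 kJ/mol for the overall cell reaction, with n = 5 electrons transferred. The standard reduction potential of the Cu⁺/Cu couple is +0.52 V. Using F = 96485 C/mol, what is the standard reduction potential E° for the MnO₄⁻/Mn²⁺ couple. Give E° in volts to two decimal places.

E°cell = −ΔG°/(nF) = −(-478×10³)/((5)(96485)) = +0.991 V.
Since MnO₄⁻/Mn²⁺ is the cathode and Cu⁺/Cu the anode, E°cell = E°(MnO₄⁻/Mn²⁺) − E°(Cu⁺/Cu).
So E°(MnO₄⁻/Mn²⁺) = E°cell + E°(Cu⁺/Cu) = +0.991 + (+0.52) = +1.51 V.

+1.51 V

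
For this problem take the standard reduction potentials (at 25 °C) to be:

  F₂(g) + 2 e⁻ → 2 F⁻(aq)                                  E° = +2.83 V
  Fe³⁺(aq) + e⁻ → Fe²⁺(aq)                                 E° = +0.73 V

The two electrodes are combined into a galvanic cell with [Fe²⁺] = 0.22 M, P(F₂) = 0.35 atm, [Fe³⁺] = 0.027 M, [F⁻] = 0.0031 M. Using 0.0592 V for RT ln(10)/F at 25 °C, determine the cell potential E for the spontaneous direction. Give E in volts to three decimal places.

F₂/F⁻ is the cathode (higher E°), Fe³⁺/Fe²⁺ the anode: E°cell = +2.83 − (+0.73) = +2.10 V, n = 2.
Overall: F₂(g) + 2 Fe²⁺(aq) → 2 F⁻(aq) + 2 Fe³⁺(aq)
Q = [F⁻]^2·[Fe³⁺]^2 / (P(F₂)·[Fe²⁺]^2); log Q = -6.383.
E = E° − (0.0592/n) log Q = +2.10 − (0.0592/2)(-6.383) = +2.289 V.

+2.289 V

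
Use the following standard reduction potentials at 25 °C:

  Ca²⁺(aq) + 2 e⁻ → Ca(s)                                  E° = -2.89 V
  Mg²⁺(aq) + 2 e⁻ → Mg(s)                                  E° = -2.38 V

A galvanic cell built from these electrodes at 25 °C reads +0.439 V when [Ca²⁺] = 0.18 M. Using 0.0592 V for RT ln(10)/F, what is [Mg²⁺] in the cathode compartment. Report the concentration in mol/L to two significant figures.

0.00072 M

Mg²⁺/Mg is the cathode, Ca²⁺/Ca the anode: E°cell = +0.51 V, n = 2.
Overall reaction: Mg²⁺(aq) + Ca(s) → Mg(s) + Ca²⁺(aq); Q = [Ca²⁺]^1/[Mg²⁺]^1.
From E = E° − (0.0592/n) log Q: log Q = (E° − E)·n/0.0592 = (+0.51 − (+0.439))·2/0.0592 = 2.3986.
So 1·log[Mg²⁺] = 1·log(0.18) − log Q = -0.7447 − (2.3986) = -3.1433; [Mg²⁺] = 10^(-3.1433) ≈ 0.00072 M.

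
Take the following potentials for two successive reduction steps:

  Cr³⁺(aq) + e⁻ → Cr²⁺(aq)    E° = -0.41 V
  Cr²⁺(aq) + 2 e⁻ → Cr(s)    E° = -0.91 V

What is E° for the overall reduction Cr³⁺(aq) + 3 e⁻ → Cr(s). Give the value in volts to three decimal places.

-0.743 V

Since ΔG° = −nFE° is additive over sequential reductions, n₃E°₃ = n₁E°₁ + n₂E°₂.
E°₃ = (1×-0.41 + 2×-0.91) / 3 = (-2.230) / 3 = -0.743 V.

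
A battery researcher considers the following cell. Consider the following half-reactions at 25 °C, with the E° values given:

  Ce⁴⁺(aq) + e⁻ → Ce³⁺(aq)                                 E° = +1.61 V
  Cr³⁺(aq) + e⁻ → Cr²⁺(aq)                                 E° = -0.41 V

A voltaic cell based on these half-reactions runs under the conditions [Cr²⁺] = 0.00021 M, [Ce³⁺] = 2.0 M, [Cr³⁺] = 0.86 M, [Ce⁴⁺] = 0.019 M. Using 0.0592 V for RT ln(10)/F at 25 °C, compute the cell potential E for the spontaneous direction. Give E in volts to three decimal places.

+1.686 V

Ce⁴⁺/Ce³⁺ is the cathode (higher E°), Cr³⁺/Cr²⁺ the anode: E°cell = +1.61 − (-0.41) = +2.02 V, n = 1.
Overall: Ce⁴⁺(aq) + Cr²⁺(aq) → Ce³⁺(aq) + Cr³⁺(aq)
Q = [Ce³⁺]·[Cr³⁺] / ([Ce⁴⁺]·[Cr²⁺]); log Q = 5.635.
E = E° − (0.0592/n) log Q = +2.02 − (0.0592/1)(5.635) = +1.686 V.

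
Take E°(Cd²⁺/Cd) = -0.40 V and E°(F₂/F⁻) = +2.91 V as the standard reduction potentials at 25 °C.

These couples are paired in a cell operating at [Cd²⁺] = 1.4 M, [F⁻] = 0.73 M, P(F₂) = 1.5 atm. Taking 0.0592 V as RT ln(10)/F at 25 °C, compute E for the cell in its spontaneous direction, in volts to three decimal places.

+3.319 V

F₂/F⁻ is the cathode (higher E°), Cd²⁺/Cd the anode: E°cell = +2.91 − (-0.40) = +3.31 V, n = 2.
Overall: F₂(g) + Cd(s) → 2 F⁻(aq) + Cd²⁺(aq)
Q = [F⁻]^2·[Cd²⁺] / (P(F₂)); log Q = -0.303.
E = E° − (0.0592/n) log Q = +3.31 − (0.0592/2)(-0.303) = +3.319 V.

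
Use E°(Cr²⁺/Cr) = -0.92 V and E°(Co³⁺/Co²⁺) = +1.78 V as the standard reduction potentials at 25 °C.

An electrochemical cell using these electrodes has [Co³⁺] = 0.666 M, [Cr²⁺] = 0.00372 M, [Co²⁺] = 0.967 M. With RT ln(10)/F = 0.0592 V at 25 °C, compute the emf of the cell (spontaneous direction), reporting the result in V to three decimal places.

Co³⁺/Co²⁺ is the cathode (higher E°), Cr²⁺/Cr the anode: E°cell = +1.78 − (-0.92) = +2.70 V, n = 2.
Overall: 2 Co³⁺(aq) + Cr(s) → 2 Co²⁺(aq) + Cr²⁺(aq)
Q = [Co²⁺]^2·[Cr²⁺] / ([Co³⁺]^2); log Q = -2.106.
E = E° − (0.0592/n) log Q = +2.70 − (0.0592/2)(-2.106) = +2.762 V.

+2.762 V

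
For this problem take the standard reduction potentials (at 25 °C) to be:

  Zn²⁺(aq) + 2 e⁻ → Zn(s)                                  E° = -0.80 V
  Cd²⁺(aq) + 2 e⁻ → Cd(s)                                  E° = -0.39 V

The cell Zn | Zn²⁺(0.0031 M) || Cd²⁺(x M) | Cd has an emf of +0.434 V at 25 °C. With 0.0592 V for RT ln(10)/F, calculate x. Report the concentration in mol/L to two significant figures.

Cd²⁺/Cd is the cathode, Zn²⁺/Zn the anode: E°cell = +0.41 V, n = 2.
Overall reaction: Cd²⁺(aq) + Zn(s) → Cd(s) + Zn²⁺(aq); Q = [Zn²⁺]^1/[Cd²⁺]^1.
From E = E° − (0.0592/n) log Q: log Q = (E° − E)·n/0.0592 = (+0.41 − (+0.434))·2/0.0592 = -0.8108.
So 1·log[Cd²⁺] = 1·log(0.0031) − log Q = -2.5086 − (-0.8108) = -1.6978; [Cd²⁺] = 10^(-1.6978) ≈ 0.020 M.

0.020 M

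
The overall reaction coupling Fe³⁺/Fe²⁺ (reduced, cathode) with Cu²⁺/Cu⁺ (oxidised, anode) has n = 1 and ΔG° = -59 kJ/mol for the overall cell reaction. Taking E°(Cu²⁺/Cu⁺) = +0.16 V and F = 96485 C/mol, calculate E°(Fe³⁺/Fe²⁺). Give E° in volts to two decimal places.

E°cell = −ΔG°/(nF) = −(-59×10³)/((1)(96485)) = +0.611 V.
Since Fe³⁺/Fe²⁺ is the cathode and Cu²⁺/Cu⁺ the anode, E°cell = E°(Fe³⁺/Fe²⁺) − E°(Cu²⁺/Cu⁺).
So E°(Fe³⁺/Fe²⁺) = E°cell + E°(Cu²⁺/Cu⁺) = +0.611 + (+0.16) = +0.77 V.

+0.77 V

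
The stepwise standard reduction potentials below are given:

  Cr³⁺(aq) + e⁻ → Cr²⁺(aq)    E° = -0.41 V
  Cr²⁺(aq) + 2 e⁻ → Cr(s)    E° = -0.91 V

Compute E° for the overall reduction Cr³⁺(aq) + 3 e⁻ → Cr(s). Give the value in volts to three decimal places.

Adding the free-energy changes (−nFE°) of the two steps gives −n₃FE°₃ = −n₁FE°₁ − n₂FE°₂.
E°₃ = (1×-0.41 + 2×-0.91) / 3 = (-2.230) / 3 = -0.743 V.
E° values themselves are not directly additive — weighting by electron count is essential.

-0.743 V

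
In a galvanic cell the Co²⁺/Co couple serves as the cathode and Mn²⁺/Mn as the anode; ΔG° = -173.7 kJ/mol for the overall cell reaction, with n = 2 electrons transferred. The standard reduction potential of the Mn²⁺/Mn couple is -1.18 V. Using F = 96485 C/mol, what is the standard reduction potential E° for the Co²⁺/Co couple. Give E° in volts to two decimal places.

E°cell = −ΔG°/(nF) = −(-173.7×10³)/((2)(96485)) = +0.900 V.
Since Co²⁺/Co is the cathode and Mn²⁺/Mn the anode, E°cell = E°(Co²⁺/Co) − E°(Mn²⁺/Mn).
So E°(Co²⁺/Co) = E°cell + E°(Mn²⁺/Mn) = +0.900 + (-1.18) = -0.28 V.

-0.28 V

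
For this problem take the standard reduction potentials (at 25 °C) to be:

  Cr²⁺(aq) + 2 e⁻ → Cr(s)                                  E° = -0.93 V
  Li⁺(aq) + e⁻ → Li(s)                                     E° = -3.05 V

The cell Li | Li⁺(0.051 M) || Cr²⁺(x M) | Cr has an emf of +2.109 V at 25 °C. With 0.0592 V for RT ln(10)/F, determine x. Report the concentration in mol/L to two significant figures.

0.0011 M

Cr²⁺/Cr is the cathode, Li⁺/Li the anode: E°cell = +2.12 V, n = 2.
Overall reaction: Cr²⁺(aq) + 2 Li(s) → Cr(s) + 2 Li⁺(aq); Q = [Li⁺]^2/[Cr²⁺]^1.
From E = E° − (0.0592/n) log Q: log Q = (E° − E)·n/0.0592 = (+2.12 − (+2.109))·2/0.0592 = 0.3716.
So 1·log[Cr²⁺] = 2·log(0.051) − log Q = -2.5849 − (0.3716) = -2.9565; [Cr²⁺] = 10^(-2.9565) ≈ 0.0011 M.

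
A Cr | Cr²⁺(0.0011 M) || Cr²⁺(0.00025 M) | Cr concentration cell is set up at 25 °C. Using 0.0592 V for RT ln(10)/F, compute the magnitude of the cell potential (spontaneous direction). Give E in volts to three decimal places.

For a concentration cell E°cell = 0. The 0.0011 M side is the cathode (reduction is favoured where [Cr²⁺] is higher).
With n = 2, E = −(0.0592/2) log([Cr²⁺]ₐₙ/[Cr²⁺]꜀ₐₜ) = −(0.0592/2) log(0.00025/0.0011) = −(0.0592/2)(-0.643) = +0.019 V.

+0.019 V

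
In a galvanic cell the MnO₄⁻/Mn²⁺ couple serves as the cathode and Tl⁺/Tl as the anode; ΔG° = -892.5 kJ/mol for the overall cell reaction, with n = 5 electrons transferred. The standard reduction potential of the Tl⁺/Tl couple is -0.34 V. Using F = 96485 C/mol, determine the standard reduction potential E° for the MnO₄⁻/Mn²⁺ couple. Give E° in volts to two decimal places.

E°cell = −ΔG°/(nF) = −(-892.5×10³)/((5)(96485)) = +1.850 V.
Since MnO₄⁻/Mn²⁺ is the cathode and Tl⁺/Tl the anode, E°cell = E°(MnO₄⁻/Mn²⁺) − E°(Tl⁺/Tl).
So E°(MnO₄⁻/Mn²⁺) = E°cell + E°(Tl⁺/Tl) = +1.850 + (-0.34) = +1.51 V.

+1.51 V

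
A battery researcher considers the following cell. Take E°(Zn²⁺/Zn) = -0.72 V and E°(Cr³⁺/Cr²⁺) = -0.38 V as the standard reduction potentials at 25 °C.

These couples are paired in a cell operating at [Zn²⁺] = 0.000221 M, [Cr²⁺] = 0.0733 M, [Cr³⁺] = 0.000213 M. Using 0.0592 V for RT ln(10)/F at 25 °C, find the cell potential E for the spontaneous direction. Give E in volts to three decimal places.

+0.298 V

Cr³⁺/Cr²⁺ is the cathode (higher E°), Zn²⁺/Zn the anode: E°cell = -0.38 − (-0.72) = +0.34 V, n = 2.
Overall: 2 Cr³⁺(aq) + Zn(s) → 2 Cr²⁺(aq) + Zn²⁺(aq)
Q = [Cr²⁺]^2·[Zn²⁺] / ([Cr³⁺]^2); log Q = 1.418.
E = E° − (0.0592/n) log Q = +0.34 − (0.0592/2)(1.418) = +0.298 V.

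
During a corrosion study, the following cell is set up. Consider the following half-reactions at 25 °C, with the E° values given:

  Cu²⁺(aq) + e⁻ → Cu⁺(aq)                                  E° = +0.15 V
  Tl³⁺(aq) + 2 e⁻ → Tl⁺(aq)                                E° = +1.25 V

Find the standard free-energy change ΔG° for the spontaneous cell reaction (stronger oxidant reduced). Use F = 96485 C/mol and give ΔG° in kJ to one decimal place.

Tl³⁺/Tl⁺ (E° = +1.25 V) is the cathode; Cu²⁺/Cu⁺ (E° = +0.15 V) is the anode, so E°cell = +1.10 V.
Balancing electrons gives n = 2 (lcm of 2 and 1).
ΔG° = −nFE° = −(2)(96485)(+1.10) = -212,267 J = -212.3 kJ.

-212.3 kJ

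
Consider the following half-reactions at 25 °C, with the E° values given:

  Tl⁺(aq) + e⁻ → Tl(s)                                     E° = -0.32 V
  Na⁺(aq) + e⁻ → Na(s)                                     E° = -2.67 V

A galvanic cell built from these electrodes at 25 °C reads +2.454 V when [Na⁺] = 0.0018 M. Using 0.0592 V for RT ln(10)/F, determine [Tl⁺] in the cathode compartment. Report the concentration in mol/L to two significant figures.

0.10 M

Tl⁺/Tl is the cathode, Na⁺/Na the anode: E°cell = +2.35 V, n = 1.
Overall reaction: Tl⁺(aq) + Na(s) → Tl(s) + Na⁺(aq); Q = [Na⁺]^1/[Tl⁺]^1.
From E = E° − (0.0592/n) log Q: log Q = (E° − E)·n/0.0592 = (+2.35 − (+2.454))·1/0.0592 = -1.7568.
So 1·log[Tl⁺] = 1·log(0.0018) − log Q = -2.7447 − (-1.7568) = -0.9879; [Tl⁺] = 10^(-0.9879) ≈ 0.10 M.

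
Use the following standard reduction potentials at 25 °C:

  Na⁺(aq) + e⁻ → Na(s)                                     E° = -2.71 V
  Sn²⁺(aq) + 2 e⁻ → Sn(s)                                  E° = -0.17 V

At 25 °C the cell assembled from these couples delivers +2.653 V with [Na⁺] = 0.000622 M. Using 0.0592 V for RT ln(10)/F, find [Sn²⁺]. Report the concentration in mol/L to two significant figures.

Sn²⁺/Sn is the cathode, Na⁺/Na the anode: E°cell = +2.54 V, n = 2.
Overall reaction: Sn²⁺(aq) + 2 Na(s) → Sn(s) + 2 Na⁺(aq); Q = [Na⁺]^2/[Sn²⁺]^1.
From E = E° − (0.0592/n) log Q: log Q = (E° − E)·n/0.0592 = (+2.54 − (+2.653))·2/0.0592 = -3.8176.
So 1·log[Sn²⁺] = 2·log(0.000622) − log Q = -6.4124 − (-3.8176) = -2.5948; [Sn²⁺] = 10^(-2.5948) ≈ 0.0025 M.

0.0025 M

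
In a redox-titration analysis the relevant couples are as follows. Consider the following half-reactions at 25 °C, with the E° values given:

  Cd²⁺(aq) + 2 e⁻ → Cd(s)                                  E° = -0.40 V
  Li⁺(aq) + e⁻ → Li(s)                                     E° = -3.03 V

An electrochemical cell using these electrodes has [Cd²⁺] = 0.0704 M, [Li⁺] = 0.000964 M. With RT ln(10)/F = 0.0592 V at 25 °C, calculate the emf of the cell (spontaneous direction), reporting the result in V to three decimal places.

+2.774 V

Cd²⁺/Cd is the cathode (higher E°), Li⁺/Li the anode: E°cell = -0.40 − (-3.03) = +2.63 V, n = 2.
Overall: Cd²⁺(aq) + 2 Li(s) → Cd(s) + 2 Li⁺(aq)
Q = [Li⁺]^2 / ([Cd²⁺]); log Q = -4.879.
E = E° − (0.0592/n) log Q = +2.63 − (0.0592/2)(-4.879) = +2.774 V.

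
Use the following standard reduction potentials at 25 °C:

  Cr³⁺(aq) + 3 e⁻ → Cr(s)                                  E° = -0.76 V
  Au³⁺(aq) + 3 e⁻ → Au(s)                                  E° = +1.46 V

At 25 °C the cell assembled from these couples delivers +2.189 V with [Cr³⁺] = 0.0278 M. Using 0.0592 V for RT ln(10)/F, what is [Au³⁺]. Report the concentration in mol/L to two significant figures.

Au³⁺/Au is the cathode, Cr³⁺/Cr the anode: E°cell = +2.22 V, n = 3.
Overall reaction: Au³⁺(aq) + Cr(s) → Au(s) + Cr³⁺(aq); Q = [Cr³⁺]^1/[Au³⁺]^1.
From E = E° − (0.0592/n) log Q: log Q = (E° − E)·n/0.0592 = (+2.22 − (+2.189))·3/0.0592 = 1.5709.
So 1·log[Au³⁺] = 1·log(0.0278) − log Q = -1.5560 − (1.5709) = -3.1269; [Au³⁺] = 10^(-3.1269) ≈ 0.00075 M.

0.00075 M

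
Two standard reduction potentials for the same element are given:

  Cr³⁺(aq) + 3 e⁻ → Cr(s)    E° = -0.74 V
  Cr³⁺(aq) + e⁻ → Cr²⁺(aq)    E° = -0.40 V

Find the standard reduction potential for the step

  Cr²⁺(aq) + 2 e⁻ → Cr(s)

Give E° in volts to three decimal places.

Sequential free energies add, so n₃E°₃ = n₁E°₁ + n₂E°₂.
With n₃ = 3, and the known step contributing 1×(-0.40) V, the unknown satisfies 2·E° = 3×(-0.74) − 1×(-0.40) = -1.820.
E° = -1.820 / 2 = -0.910 V.

-0.910 V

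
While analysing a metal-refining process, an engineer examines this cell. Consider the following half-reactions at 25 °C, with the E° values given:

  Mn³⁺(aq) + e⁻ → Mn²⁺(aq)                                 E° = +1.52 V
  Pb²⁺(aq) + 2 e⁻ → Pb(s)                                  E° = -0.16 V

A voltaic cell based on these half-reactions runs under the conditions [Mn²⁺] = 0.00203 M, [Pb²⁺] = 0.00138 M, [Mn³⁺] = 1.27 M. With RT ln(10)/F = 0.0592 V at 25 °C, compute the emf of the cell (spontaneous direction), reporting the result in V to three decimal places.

Mn³⁺/Mn²⁺ is the cathode (higher E°), Pb²⁺/Pb the anode: E°cell = +1.52 − (-0.16) = +1.68 V, n = 2.
Overall: 2 Mn³⁺(aq) + Pb(s) → 2 Mn²⁺(aq) + Pb²⁺(aq)
Q = [Mn²⁺]^2·[Pb²⁺] / ([Mn³⁺]^2); log Q = -8.453.
E = E° − (0.0592/n) log Q = +1.68 − (0.0592/2)(-8.453) = +1.930 V.

+1.930 V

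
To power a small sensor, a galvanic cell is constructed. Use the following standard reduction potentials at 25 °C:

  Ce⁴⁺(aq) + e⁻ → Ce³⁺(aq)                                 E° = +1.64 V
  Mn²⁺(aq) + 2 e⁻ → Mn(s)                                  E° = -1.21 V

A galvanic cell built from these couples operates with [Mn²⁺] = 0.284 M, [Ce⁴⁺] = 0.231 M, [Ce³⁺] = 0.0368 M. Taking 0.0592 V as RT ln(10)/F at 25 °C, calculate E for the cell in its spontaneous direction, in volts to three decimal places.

+2.913 V

Ce⁴⁺/Ce³⁺ is the cathode (higher E°), Mn²⁺/Mn the anode: E°cell = +1.64 − (-1.21) = +2.85 V, n = 2.
Overall: 2 Ce⁴⁺(aq) + Mn(s) → 2 Ce³⁺(aq) + Mn²⁺(aq)
Q = [Ce³⁺]^2·[Mn²⁺] / ([Ce⁴⁺]^2); log Q = -2.142.
E = E° − (0.0592/n) log Q = +2.85 − (0.0592/2)(-2.142) = +2.913 V.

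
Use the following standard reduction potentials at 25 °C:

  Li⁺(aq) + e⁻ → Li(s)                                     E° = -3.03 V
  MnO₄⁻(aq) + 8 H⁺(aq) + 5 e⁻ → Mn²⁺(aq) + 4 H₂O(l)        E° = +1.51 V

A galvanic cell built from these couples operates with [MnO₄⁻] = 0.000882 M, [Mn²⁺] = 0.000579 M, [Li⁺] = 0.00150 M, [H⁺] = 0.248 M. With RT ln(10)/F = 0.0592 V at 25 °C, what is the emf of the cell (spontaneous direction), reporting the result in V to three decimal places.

MnO₄⁻/Mn²⁺ is the cathode (higher E°), Li⁺/Li the anode: E°cell = +1.51 − (-3.03) = +4.54 V, n = 5.
Overall: MnO₄⁻(aq) + 8 H⁺(aq) + 5 Li(s) → Mn²⁺(aq) + 4 H₂O(l) + 5 Li⁺(aq)
Q = [Mn²⁺]·[Li⁺]^5 / ([MnO₄⁻]·[H⁺]^8); log Q = -9.458.
E = E° − (0.0592/n) log Q = +4.54 − (0.0592/5)(-9.458) = +4.652 V.

+4.652 V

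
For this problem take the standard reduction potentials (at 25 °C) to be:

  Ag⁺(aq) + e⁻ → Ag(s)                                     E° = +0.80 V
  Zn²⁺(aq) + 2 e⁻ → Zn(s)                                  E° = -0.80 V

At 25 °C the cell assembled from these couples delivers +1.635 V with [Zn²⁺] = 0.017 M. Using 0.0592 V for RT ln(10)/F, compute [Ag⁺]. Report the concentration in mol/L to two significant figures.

0.51 M

Ag⁺/Ag is the cathode, Zn²⁺/Zn the anode: E°cell = +1.60 V, n = 2.
Overall reaction: 2 Ag⁺(aq) + Zn(s) → 2 Ag(s) + Zn²⁺(aq); Q = [Zn²⁺]^1/[Ag⁺]^2.
From E = E° − (0.0592/n) log Q: log Q = (E° − E)·n/0.0592 = (+1.60 − (+1.635))·2/0.0592 = -1.1824.
So 2·log[Ag⁺] = 1·log(0.017) − log Q = -1.7696 − (-1.1824) = -0.5872; log[Ag⁺] = -0.5872 / 2 = -0.2936; [Ag⁺] = 10^(-0.2936) ≈ 0.51 M.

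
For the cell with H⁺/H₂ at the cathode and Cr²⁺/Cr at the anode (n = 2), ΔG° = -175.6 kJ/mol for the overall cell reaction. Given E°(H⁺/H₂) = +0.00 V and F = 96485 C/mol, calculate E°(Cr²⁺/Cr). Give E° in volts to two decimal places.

E°cell = −ΔG°/(nF) = −(-175.6×10³)/((2)(96485)) = +0.910 V.
Since H⁺/H₂ is the cathode and Cr²⁺/Cr the anode, E°cell = E°(H⁺/H₂) − E°(Cr²⁺/Cr).
So E°(Cr²⁺/Cr) = E°(H⁺/H₂) − E°cell = (+0.00) − (+0.910) = -0.91 V.

-0.91 V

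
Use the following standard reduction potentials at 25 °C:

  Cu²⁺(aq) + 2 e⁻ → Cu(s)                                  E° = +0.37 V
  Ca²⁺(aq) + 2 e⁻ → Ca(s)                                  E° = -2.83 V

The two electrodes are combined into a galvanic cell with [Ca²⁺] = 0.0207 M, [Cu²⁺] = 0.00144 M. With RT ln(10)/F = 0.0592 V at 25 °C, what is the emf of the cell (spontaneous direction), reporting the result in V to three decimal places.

Cu²⁺/Cu is the cathode (higher E°), Ca²⁺/Ca the anode: E°cell = +0.37 − (-2.83) = +3.20 V, n = 2.
Overall: Cu²⁺(aq) + Ca(s) → Cu(s) + Ca²⁺(aq)
Q = [Ca²⁺] / ([Cu²⁺]); log Q = 1.158.
E = E° − (0.0592/n) log Q = +3.20 − (0.0592/2)(1.158) = +3.166 V.

+3.166 V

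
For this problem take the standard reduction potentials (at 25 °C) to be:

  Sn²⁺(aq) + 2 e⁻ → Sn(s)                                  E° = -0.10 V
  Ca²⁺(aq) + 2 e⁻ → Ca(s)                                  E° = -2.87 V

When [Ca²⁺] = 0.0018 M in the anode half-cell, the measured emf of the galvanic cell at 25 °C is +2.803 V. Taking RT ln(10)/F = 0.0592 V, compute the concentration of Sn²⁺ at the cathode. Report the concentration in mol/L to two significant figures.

0.023 M

Sn²⁺/Sn is the cathode, Ca²⁺/Ca the anode: E°cell = +2.77 V, n = 2.
Overall reaction: Sn²⁺(aq) + Ca(s) → Sn(s) + Ca²⁺(aq); Q = [Ca²⁺]^1/[Sn²⁺]^1.
From E = E° − (0.0592/n) log Q: log Q = (E° − E)·n/0.0592 = (+2.77 − (+2.803))·2/0.0592 = -1.1149.
So 1·log[Sn²⁺] = 1·log(0.0018) − log Q = -2.7447 − (-1.1149) = -1.6298; [Sn²⁺] = 10^(-1.6298) ≈ 0.023 M.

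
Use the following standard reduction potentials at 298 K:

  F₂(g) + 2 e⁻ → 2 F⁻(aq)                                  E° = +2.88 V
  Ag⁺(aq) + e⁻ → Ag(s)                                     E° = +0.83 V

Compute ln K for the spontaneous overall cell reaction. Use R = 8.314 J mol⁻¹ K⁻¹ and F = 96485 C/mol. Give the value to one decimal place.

Cathode: F₂/F⁻; anode: Ag⁺/Ag. E°cell = (+2.88) − (+0.83) = +2.05 V, with n = 2.
ΔG° = −nFE° = −RT ln K, so ln K = nFE°/(RT) = (2)(96485)(+2.05) / ((8.314)(298)) = 159.668.

159.7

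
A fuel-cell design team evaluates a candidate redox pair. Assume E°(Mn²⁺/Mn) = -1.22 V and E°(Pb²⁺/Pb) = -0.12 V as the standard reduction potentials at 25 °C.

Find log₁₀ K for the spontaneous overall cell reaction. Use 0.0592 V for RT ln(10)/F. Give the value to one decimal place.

37.2

Cathode: Pb²⁺/Pb; anode: Mn²⁺/Mn. E°cell = +1.10 V, n = 2.
log K = nE°cell / 0.0592 = (2)(+1.10) / 0.0592 = 37.2.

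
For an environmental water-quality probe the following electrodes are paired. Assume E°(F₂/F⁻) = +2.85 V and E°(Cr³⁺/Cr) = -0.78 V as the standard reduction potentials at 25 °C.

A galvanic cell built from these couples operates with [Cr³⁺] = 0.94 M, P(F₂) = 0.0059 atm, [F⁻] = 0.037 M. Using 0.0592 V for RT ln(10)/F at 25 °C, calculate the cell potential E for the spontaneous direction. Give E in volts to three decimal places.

F₂/F⁻ is the cathode (higher E°), Cr³⁺/Cr the anode: E°cell = +2.85 − (-0.78) = +3.63 V, n = 6.
Overall: 3 F₂(g) + 2 Cr(s) → 6 F⁻(aq) + 2 Cr³⁺(aq)
Q = [F⁻]^6·[Cr³⁺]^2 / (P(F₂)^3); log Q = -1.957.
E = E° − (0.0592/n) log Q = +3.63 − (0.0592/6)(-1.957) = +3.649 V.

+3.649 V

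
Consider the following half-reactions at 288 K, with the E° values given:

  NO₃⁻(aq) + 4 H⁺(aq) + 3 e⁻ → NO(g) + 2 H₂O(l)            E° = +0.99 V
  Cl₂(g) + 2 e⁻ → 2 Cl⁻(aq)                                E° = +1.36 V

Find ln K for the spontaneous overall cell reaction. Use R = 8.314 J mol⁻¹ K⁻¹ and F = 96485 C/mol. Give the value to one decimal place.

89.5

Cathode: Cl₂/Cl⁻; anode: NO₃⁻/NO. E°cell = (+1.36) − (+0.99) = +0.37 V, with n = 6.
ΔG° = −nFE° = −RT ln K, so ln K = nFE°/(RT) = (6)(96485)(+0.37) / ((8.314)(288)) = 89.456.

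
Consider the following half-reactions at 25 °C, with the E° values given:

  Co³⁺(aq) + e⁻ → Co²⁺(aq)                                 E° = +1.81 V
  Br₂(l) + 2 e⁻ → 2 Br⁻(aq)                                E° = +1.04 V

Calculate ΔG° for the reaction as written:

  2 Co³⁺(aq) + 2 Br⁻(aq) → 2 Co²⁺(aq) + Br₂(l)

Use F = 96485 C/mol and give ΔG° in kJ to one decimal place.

-148.6 kJ

As written, Co³⁺/Co²⁺ is reduced (cathode) and Br₂/Br⁻ is oxidised (anode), so E°cell = (+1.81) − (+1.04) = +0.77 V.
Balancing electrons gives n = 2.
ΔG° = −nFE° = −(2)(96485)(+0.77) = -148,587 J = -148.6 kJ.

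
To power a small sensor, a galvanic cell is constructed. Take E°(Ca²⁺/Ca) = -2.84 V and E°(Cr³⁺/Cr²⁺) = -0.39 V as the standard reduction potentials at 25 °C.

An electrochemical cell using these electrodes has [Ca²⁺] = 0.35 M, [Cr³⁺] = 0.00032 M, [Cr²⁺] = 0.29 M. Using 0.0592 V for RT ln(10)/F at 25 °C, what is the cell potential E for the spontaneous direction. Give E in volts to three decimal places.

+2.288 V

Cr³⁺/Cr²⁺ is the cathode (higher E°), Ca²⁺/Ca the anode: E°cell = -0.39 − (-2.84) = +2.45 V, n = 2.
Overall: 2 Cr³⁺(aq) + Ca(s) → 2 Cr²⁺(aq) + Ca²⁺(aq)
Q = [Cr²⁺]^2·[Ca²⁺] / ([Cr³⁺]^2); log Q = 5.459.
E = E° − (0.0592/n) log Q = +2.45 − (0.0592/2)(5.459) = +2.288 V.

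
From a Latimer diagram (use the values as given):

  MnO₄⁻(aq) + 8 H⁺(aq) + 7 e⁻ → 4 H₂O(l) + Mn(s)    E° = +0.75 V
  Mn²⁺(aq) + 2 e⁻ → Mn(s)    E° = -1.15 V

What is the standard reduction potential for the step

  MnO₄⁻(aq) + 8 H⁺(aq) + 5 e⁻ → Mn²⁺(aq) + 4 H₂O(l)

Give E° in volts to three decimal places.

+1.510 V

Sequential free energies add, so n₃E°₃ = n₁E°₁ + n₂E°₂.
With n₃ = 7, and the known step contributing 2×(-1.15) V, the unknown satisfies 5·E° = 7×(+0.75) − 2×(-1.15) = +7.550.
E° = +7.550 / 5 = +1.510 V.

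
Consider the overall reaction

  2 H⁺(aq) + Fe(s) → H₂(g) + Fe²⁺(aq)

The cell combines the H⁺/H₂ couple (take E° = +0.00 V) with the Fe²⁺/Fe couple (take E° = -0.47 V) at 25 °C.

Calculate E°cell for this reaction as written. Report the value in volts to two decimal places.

The H⁺/H₂ couple has the higher reduction potential, so it is the cathode; Fe²⁺/Fe is oxidised at the anode.
E°cell = E°(cathode) − E°(anode) = (+0.00) − (-0.47) = +0.47 V.
Since E°cell > 0, the reaction is spontaneous under standard conditions.

+0.47 V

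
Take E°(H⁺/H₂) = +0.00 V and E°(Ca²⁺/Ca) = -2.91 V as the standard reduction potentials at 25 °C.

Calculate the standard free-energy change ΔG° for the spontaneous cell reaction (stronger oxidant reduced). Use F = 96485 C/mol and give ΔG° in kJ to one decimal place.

-561.5 kJ

H⁺/H₂ (E° = +0.00 V) is the cathode; Ca²⁺/Ca (E° = -2.91 V) is the anode, so E°cell = +2.91 V.
Balancing electrons gives n = 2 (lcm of 2 and 2).
ΔG° = −nFE° = −(2)(96485)(+2.91) = -561,543 J = -561.5 kJ.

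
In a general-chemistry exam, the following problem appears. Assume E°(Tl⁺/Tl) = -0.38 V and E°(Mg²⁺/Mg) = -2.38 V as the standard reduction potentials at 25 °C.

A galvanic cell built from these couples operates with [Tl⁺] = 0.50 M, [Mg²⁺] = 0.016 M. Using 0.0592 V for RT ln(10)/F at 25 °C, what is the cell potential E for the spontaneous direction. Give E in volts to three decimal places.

+2.035 V

Tl⁺/Tl is the cathode (higher E°), Mg²⁺/Mg the anode: E°cell = -0.38 − (-2.38) = +2.00 V, n = 2.
Overall: 2 Tl⁺(aq) + Mg(s) → 2 Tl(s) + Mg²⁺(aq)
Q = [Mg²⁺] / ([Tl⁺]^2); log Q = -1.194.
E = E° − (0.0592/n) log Q = +2.00 − (0.0592/2)(-1.194) = +2.035 V.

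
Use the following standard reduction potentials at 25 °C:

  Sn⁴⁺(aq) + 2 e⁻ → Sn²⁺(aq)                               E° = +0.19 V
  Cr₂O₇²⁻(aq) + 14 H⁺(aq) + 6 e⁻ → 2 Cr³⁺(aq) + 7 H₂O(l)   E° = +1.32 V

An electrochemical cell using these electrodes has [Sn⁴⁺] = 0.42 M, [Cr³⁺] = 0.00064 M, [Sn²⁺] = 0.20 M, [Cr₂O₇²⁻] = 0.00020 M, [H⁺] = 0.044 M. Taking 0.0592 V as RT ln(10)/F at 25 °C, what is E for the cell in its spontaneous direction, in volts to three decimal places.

Cr₂O₇²⁻/Cr³⁺ is the cathode (higher E°), Sn⁴⁺/Sn²⁺ the anode: E°cell = +1.32 − (+0.19) = +1.13 V, n = 6.
Overall: Cr₂O₇²⁻(aq) + 14 H⁺(aq) + 3 Sn²⁺(aq) → 2 Cr³⁺(aq) + 7 H₂O(l) + 3 Sn⁴⁺(aq)
Q = [Cr³⁺]^2·[Sn⁴⁺]^3 / ([Cr₂O₇²⁻]·[H⁺]^14·[Sn²⁺]^3); log Q = 17.270.
E = E° − (0.0592/n) log Q = +1.13 − (0.0592/6)(17.270) = +0.960 V.

+0.960 V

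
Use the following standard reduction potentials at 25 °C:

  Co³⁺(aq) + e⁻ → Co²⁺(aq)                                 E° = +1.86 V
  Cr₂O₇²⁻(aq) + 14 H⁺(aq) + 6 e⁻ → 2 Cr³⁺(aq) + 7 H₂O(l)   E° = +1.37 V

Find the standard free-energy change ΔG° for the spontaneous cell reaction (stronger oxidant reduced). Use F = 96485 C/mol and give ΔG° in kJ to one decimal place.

Co³⁺/Co²⁺ (E° = +1.86 V) is the cathode; Cr₂O₇²⁻/Cr³⁺ (E° = +1.37 V) is the anode, so E°cell = +0.49 V.
Balancing electrons gives n = 6 (lcm of 1 and 6).
ΔG° = −nFE° = −(6)(96485)(+0.49) = -283,666 J = -283.7 kJ.

-283.7 kJ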